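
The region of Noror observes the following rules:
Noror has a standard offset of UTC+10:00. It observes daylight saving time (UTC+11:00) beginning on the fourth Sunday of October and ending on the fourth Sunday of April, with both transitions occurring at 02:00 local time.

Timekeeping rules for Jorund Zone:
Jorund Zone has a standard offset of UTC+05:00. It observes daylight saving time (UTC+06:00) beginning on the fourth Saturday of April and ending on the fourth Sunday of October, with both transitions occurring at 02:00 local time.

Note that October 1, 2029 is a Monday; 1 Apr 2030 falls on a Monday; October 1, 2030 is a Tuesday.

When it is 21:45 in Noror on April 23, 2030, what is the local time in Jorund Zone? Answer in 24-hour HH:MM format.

15:45

1 October 2029 is a Monday, so the first Sunday is October 7 and the fourth is October 28.
1 April 2030 is a Monday, so the first Sunday is April 7 and the fourth is April 28.
April 23, 2030 lies within the daylight-saving period (28 October 2029 – 28 April 2030), so Noror is on daylight time, UTC+11:00.
21:45 Noror − 11h = 10:45 UTC.
1 April 2030 is a Monday, so the first Saturday is April 6 and the fourth is April 27.
1 October 2030 is a Tuesday, so the first Sunday is October 6 and the fourth is October 27.
At the standard offset (UTC+05:00), 10:45 UTC + 5h = 15:45 Jorund Zone standard time.
The standard-time date in Jorund Zone, April 23, 2030, does not fall between 27 April and 27 October, so daylight saving is not in effect and Jorund Zone is at UTC+05:00.
10:45 UTC + 5h = 15:45 Jorund Zone.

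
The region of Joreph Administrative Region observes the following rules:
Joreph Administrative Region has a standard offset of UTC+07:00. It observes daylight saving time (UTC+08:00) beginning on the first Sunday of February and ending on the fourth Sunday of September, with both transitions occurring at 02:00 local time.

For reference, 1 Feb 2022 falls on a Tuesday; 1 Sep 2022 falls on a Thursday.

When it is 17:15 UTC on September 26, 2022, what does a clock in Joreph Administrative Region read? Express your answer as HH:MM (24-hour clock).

00:15

1 February 2022 is a Tuesday, so the first Sunday is February 6.
1 September 2022 is a Thursday, so the first Sunday is September 4 and the fourth is September 25.
At the standard offset (UTC+07:00), 17:15 UTC + 7h = 00:15 Joreph Administrative Region standard time (rolling into the next day, 27 September 2022).
The standard-time date in Joreph Administrative Region, September 27, 2022, does not fall between 6 February and 25 September, so daylight saving is not in effect and Joreph Administrative Region is at UTC+07:00.
17:15 UTC + 7h = 00:15 local (rolling into the next day, 27 September 2022).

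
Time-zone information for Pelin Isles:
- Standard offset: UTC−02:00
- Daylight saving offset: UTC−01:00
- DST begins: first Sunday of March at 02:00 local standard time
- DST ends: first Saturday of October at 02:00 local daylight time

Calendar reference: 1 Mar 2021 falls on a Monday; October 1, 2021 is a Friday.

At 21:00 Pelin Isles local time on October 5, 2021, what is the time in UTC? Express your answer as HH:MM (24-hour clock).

1 March 2021 is a Monday, so the first Sunday is March 7.
1 October 2021 is a Friday, so the first Saturday is October 2.
October 5, 2021 does not fall between 7 March and 2 October, so daylight saving is not in effect and Pelin Isles is at UTC−02:00.
21:00 local + 2h = 23:00 UTC.

23:00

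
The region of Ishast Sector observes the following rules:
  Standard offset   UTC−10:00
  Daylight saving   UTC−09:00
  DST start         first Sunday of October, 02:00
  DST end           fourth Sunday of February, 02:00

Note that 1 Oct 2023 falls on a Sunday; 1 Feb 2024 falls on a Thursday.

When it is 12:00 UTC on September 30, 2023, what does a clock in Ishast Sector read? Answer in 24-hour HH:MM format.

02:00

1 October 2023 is a Sunday, so the first Sunday is October 1.
1 February 2024 is a Thursday, so the first Sunday is February 4 and the fourth is February 25.
At the standard offset (UTC−10:00), 12:00 UTC − 10h = 02:00 Ishast Sector standard time.
Daylight saving runs 1 October 2023 – 25 February 2024; the standard-time date in Ishast Sector, September 30, 2023, is outside that window, so Ishast Sector is on standard time at UTC−10:00.
12:00 UTC − 10h = 02:00 local.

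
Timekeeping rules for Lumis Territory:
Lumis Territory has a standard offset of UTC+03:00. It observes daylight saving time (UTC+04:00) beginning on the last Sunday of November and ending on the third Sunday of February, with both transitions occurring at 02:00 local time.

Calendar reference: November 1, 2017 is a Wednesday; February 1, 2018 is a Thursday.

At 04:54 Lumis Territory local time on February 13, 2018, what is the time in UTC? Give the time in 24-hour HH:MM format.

00:54

1 November 2017 is a Wednesday, so Sundays fall on 5, 12, 19, 26; the last is November 26.
1 February 2018 is a Thursday, so the first Sunday is February 4 and the third is February 18.
February 13, 2018 falls between 26 November 2017 and 18 February 2018, so daylight saving is in effect and Lumis Territory is at UTC+04:00.
04:54 local − 4h = 00:54 UTC.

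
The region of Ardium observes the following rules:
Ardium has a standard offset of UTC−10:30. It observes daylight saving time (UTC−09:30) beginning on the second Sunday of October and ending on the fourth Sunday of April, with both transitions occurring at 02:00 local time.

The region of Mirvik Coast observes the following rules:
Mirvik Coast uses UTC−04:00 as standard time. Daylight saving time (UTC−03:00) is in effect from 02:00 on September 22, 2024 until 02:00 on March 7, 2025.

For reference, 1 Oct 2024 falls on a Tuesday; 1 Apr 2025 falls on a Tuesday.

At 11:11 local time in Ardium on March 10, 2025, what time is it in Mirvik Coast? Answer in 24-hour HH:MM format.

1 October 2024 is a Tuesday, so the first Sunday is October 6 and the second is October 13.
1 April 2025 is a Tuesday, so the first Sunday is April 6 and the fourth is April 27.
March 10, 2025 lies within the daylight-saving period (13 October 2024 – 27 April 2025), so Ardium is on daylight time, UTC−09:30.
11:11 Ardium + 9h30m = 20:41 UTC.
At the standard offset (UTC−04:00), 20:41 UTC − 4h = 16:41 Mirvik Coast standard time.
Daylight saving runs 22 September 2024 – 7 March 2025; the standard-time date in Mirvik Coast, March 10, 2025, is outside that window, so Mirvik Coast is on standard time at UTC−04:00.
20:41 UTC − 4h = 16:41 Mirvik Coast.

16:41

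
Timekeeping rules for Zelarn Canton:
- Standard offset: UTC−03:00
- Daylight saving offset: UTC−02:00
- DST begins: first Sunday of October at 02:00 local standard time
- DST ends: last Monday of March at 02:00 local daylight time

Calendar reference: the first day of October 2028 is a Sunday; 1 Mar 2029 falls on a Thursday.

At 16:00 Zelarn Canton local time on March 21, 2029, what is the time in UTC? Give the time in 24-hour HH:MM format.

18:00

1 October 2028 is a Sunday, so the first Sunday is October 1.
1 March 2029 is a Thursday, so Mondays fall on 5, 12, 19, 26; the last is March 26.
Daylight saving runs 1 October 2028 – 26 March 2029; March 21, 2029 is inside that window, so Zelarn Canton is at UTC−02:00.
16:00 local + 2h = 18:00 UTC.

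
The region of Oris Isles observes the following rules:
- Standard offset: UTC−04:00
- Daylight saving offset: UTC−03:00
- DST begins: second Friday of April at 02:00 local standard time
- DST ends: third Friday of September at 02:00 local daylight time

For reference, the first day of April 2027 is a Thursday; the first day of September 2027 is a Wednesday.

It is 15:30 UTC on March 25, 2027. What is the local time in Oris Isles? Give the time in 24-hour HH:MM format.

1 April 2027 is a Thursday, so the first Friday is April 2 and the second is April 9.
1 September 2027 is a Wednesday, so the first Friday is September 3 and the third is September 17.
At the standard offset (UTC−04:00), 15:30 UTC − 4h = 11:30 Oris Isles standard time.
Daylight saving runs 9 April – 17 September; the standard-time date in Oris Isles, March 25, 2027, is outside that window, so Oris Isles is on standard time at UTC−04:00.
15:30 UTC − 4h = 11:30 local.

11:30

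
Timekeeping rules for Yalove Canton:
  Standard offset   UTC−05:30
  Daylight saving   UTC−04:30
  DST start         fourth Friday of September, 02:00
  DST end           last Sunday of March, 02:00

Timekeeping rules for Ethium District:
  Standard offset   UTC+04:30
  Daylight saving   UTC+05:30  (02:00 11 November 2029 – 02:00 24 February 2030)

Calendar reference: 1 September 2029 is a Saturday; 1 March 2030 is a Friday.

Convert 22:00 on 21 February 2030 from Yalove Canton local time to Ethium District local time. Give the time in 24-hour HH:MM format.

08:00

1 September 2029 is a Saturday, so the first Friday is September 7 and the fourth is September 28.
1 March 2030 is a Friday, so Sundays fall on 3, 10, 17, 24, 31; the last is March 31.
21 February 2030 falls between 28 September 2029 and 31 March 2030, so daylight saving is in effect and Yalove Canton is at UTC−04:30.
22:00 Yalove Canton + 4h30m = 02:30 UTC (rolling into the next day, 22 February 2030).
At the standard offset (UTC+04:30), 02:30 UTC + 4h30m = 07:00 Ethium District standard time.
Daylight saving runs 11 November 2029 – 24 February 2030; the standard-time date in Ethium District, 22 February 2030, is inside that window, so Ethium District is at UTC+05:30.
02:30 UTC + 5h30m = 08:00 Ethium District.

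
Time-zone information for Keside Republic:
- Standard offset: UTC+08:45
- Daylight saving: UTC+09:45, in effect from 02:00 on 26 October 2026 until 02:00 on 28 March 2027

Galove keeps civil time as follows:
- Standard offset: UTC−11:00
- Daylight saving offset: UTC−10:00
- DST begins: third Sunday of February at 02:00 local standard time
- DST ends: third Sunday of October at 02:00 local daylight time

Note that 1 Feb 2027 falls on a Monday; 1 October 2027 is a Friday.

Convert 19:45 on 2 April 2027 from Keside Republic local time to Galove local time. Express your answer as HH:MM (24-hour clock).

2 April 2027 does not fall between 26 October 2026 and 28 March 2027, so daylight saving is not in effect and Keside Republic is at UTC+08:45.
19:45 Keside Republic − 8h45m = 11:00 UTC.
1 February 2027 is a Monday, so the first Sunday is February 7 and the third is February 21.
1 October 2027 is a Friday, so the first Sunday is October 3 and the third is October 17.
At the standard offset (UTC−11:00), 11:00 UTC − 11h = 00:00 Galove standard time.
The standard-time date in Galove, 2 April 2027, falls between 21 February and 17 October, so daylight saving is in effect and Galove is at UTC−10:00.
11:00 UTC − 10h = 01:00 Galove.

01:00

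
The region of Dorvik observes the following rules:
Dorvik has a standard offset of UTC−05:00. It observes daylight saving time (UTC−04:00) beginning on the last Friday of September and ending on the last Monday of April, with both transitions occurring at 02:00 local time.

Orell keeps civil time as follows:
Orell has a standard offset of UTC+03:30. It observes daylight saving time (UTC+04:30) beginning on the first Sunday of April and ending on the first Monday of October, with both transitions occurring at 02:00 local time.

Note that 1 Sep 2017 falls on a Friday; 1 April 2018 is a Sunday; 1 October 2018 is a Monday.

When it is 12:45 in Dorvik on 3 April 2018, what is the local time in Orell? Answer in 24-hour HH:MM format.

21:15

1 September 2017 is a Friday, so Fridays fall on 1, 8, 15, 22, 29; the last is September 29.
1 April 2018 is a Sunday, so Mondays fall on 2, 9, 16, 23, 30; the last is April 30.
Daylight saving runs 29 September 2017 – 30 April 2018; 3 April 2018 is inside that window, so Dorvik is at UTC−04:00.
12:45 Dorvik + 4h = 16:45 UTC.
1 April 2018 is a Sunday, so the first Sunday is April 1.
1 October 2018 is a Monday, so the first Monday is October 1.
At the standard offset (UTC+03:30), 16:45 UTC + 3h30m = 20:15 Orell standard time.
Daylight saving runs 1 April – 1 October; the standard-time date in Orell, 3 April 2018, is inside that window, so Orell is at UTC+04:30.
16:45 UTC + 4h30m = 21:15 Orell.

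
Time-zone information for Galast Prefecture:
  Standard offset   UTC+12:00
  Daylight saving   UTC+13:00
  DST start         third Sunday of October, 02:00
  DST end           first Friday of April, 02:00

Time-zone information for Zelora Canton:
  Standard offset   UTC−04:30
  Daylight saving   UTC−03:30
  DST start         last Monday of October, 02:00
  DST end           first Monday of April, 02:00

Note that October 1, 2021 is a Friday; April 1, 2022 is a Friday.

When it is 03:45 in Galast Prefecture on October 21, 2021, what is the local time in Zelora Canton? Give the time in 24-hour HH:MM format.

1 October 2021 is a Friday, so the first Sunday is October 3 and the third is October 17.
1 April 2022 is a Friday, so the first Friday is April 1.
October 21, 2021 falls between 17 October 2021 and 1 April 2022, so daylight saving is in effect and Galast Prefecture is at UTC+13:00.
03:45 Galast Prefecture − 13h = 14:45 UTC (rolling into the previous day, 20 October 2021).
1 October 2021 is a Friday, so Mondays fall on 4, 11, 18, 25; the last is October 25.
1 April 2022 is a Friday, so the first Monday is April 4.
At the standard offset (UTC−04:30), 14:45 UTC − 4h30m = 10:15 Zelora Canton standard time.
The standard-time date in Zelora Canton, October 20, 2021, does not fall between 25 October 2021 and 4 April 2022, so daylight saving is not in effect and Zelora Canton is at UTC−04:30.
14:45 UTC − 4h30m = 10:15 Zelora Canton.

10:15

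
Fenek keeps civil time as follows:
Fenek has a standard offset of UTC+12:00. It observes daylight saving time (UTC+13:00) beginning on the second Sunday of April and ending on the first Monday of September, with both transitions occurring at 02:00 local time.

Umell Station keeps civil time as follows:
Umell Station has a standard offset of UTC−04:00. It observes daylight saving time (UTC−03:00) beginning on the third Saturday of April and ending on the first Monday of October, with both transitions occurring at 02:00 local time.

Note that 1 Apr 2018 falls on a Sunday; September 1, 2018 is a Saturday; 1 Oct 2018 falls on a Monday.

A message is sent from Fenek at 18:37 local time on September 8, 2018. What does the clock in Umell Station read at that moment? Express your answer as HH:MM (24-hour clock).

03:37

1 April 2018 is a Sunday, so the first Sunday is April 1 and the second is April 8.
1 September 2018 is a Saturday, so the first Monday is September 3.
September 8, 2018 does not fall between 8 April and 3 September, so daylight saving is not in effect and Fenek is at UTC+12:00.
18:37 Fenek − 12h = 06:37 UTC.
1 April 2018 is a Sunday, so the first Saturday is April 7 and the third is April 21.
1 October 2018 is a Monday, so the first Monday is October 1.
At the standard offset (UTC−04:00), 06:37 UTC − 4h = 02:37 Umell Station standard time.
The standard-time date in Umell Station, September 8, 2018, falls between 21 April and 1 October, so daylight saving is in effect and Umell Station is at UTC−03:00.
06:37 UTC − 3h = 03:37 Umell Station.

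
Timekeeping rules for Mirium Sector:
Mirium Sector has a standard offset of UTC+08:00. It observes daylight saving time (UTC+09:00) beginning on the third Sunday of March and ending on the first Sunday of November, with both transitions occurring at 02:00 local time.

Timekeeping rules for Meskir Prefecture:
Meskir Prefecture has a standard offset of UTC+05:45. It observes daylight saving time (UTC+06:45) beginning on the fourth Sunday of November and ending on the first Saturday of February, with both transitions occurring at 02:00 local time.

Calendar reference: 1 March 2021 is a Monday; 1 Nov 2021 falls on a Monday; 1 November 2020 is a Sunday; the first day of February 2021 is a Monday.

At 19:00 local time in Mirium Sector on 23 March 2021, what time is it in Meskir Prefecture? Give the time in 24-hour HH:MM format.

15:45

1 March 2021 is a Monday, so the first Sunday is March 7 and the third is March 21.
1 November 2021 is a Monday, so the first Sunday is November 7.
Daylight saving runs 21 March – 7 November; 23 March 2021 is inside that window, so Mirium Sector is at UTC+09:00.
19:00 Mirium Sector − 9h = 10:00 UTC.
1 November 2020 is a Sunday, so the first Sunday is November 1 and the fourth is November 22.
1 February 2021 is a Monday, so the first Saturday is February 6.
At the standard offset (UTC+05:45), 10:00 UTC + 5h45m = 15:45 Meskir Prefecture standard time.
The standard-time date in Meskir Prefecture, 23 March 2021, does not fall between 22 November 2020 and 6 February 2021, so daylight saving is not in effect and Meskir Prefecture is at UTC+05:45.
10:00 UTC + 5h45m = 15:45 Meskir Prefecture.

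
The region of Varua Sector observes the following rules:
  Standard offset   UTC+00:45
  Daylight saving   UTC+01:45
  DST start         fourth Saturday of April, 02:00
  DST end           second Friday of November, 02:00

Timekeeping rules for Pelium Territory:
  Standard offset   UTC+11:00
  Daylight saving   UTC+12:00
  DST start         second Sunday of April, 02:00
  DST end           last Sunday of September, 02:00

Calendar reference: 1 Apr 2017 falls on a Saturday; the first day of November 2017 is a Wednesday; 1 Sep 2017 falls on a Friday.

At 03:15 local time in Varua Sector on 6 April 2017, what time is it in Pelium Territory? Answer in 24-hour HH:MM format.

1 April 2017 is a Saturday, so the first Saturday is April 1 and the fourth is April 22.
1 November 2017 is a Wednesday, so the first Friday is November 3 and the second is November 10.
6 April 2017 is outside the daylight-saving period (22 April – 10 November), so Varua Sector is on standard time, UTC+00:45.
03:15 Varua Sector − 0h45m = 02:30 UTC.
1 April 2017 is a Saturday, so the first Sunday is April 2 and the second is April 9.
1 September 2017 is a Friday, so Sundays fall on 3, 10, 17, 24; the last is September 24.
At the standard offset (UTC+11:00), 02:30 UTC + 11h = 13:30 Pelium Territory standard time.
The standard-time date in Pelium Territory, 6 April 2017, is outside the daylight-saving period (9 April – 24 September), so Pelium Territory is on standard time, UTC+11:00.
02:30 UTC + 11h = 13:30 Pelium Territory.

13:30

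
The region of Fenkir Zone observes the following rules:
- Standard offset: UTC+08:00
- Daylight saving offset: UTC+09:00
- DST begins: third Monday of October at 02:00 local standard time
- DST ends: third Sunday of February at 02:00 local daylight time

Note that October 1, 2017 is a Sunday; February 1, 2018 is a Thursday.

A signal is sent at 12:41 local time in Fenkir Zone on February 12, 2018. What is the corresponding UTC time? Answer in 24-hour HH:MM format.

1 October 2017 is a Sunday, so the first Monday is October 2 and the third is October 16.
1 February 2018 is a Thursday, so the first Sunday is February 4 and the third is February 18.
February 12, 2018 lies within the daylight-saving period (16 October 2017 – 18 February 2018), so Fenkir Zone is on daylight time, UTC+09:00.
12:41 local − 9h = 03:41 UTC.

03:41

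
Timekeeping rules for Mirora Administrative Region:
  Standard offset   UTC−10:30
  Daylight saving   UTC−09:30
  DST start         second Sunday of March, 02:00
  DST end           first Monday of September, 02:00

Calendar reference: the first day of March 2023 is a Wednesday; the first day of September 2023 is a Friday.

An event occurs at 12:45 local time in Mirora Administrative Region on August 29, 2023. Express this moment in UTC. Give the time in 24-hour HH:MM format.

22:15

1 March 2023 is a Wednesday, so the first Sunday is March 5 and the second is March 12.
1 September 2023 is a Friday, so the first Monday is September 4.
August 29, 2023 lies within the daylight-saving period (12 March – 4 September), so Mirora Administrative Region is on daylight time, UTC−09:30.
12:45 local + 9h30m = 22:15 UTC.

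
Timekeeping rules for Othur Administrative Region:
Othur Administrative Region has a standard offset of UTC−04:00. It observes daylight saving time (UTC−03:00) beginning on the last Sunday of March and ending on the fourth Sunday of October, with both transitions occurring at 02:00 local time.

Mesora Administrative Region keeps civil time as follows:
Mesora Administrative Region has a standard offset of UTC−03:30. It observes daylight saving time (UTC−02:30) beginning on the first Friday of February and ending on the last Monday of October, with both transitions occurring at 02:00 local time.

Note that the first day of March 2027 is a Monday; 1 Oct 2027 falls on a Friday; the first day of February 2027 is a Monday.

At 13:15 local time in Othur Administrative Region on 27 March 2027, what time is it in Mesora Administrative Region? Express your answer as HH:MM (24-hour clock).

14:45

1 March 2027 is a Monday, so Sundays fall on 7, 14, 21, 28; the last is March 28.
1 October 2027 is a Friday, so the first Sunday is October 3 and the fourth is October 24.
27 March 2027 does not fall between 28 March and 24 October, so daylight saving is not in effect and Othur Administrative Region is at UTC−04:00.
13:15 Othur Administrative Region + 4h = 17:15 UTC.
1 February 2027 is a Monday, so the first Friday is February 5.
1 October 2027 is a Friday, so Mondays fall on 4, 11, 18, 25; the last is October 25.
At the standard offset (UTC−03:30), 17:15 UTC − 3h30m = 13:45 Mesora Administrative Region standard time.
The standard-time date in Mesora Administrative Region, 27 March 2027, lies within the daylight-saving period (5 February – 25 October), so Mesora Administrative Region is on daylight time, UTC−02:30.
17:15 UTC − 2h30m = 14:45 Mesora Administrative Region.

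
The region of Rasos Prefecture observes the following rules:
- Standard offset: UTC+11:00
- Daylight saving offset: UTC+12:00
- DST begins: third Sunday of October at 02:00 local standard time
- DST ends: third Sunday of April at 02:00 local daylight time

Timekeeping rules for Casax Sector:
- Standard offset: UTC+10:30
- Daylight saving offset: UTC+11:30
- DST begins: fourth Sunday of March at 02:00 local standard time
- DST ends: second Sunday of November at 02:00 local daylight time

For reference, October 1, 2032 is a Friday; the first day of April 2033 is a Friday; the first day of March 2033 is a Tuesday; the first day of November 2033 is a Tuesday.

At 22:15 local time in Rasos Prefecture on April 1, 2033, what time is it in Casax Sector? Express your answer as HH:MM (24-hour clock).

1 October 2032 is a Friday, so the first Sunday is October 3 and the third is October 17.
1 April 2033 is a Friday, so the first Sunday is April 3 and the third is April 17.
April 1, 2033 lies within the daylight-saving period (17 October 2032 – 17 April 2033), so Rasos Prefecture is on daylight time, UTC+12:00.
22:15 Rasos Prefecture − 12h = 10:15 UTC.
1 March 2033 is a Tuesday, so the first Sunday is March 6 and the fourth is March 27.
1 November 2033 is a Tuesday, so the first Sunday is November 6 and the second is November 13.
At the standard offset (UTC+10:30), 10:15 UTC + 10h30m = 20:45 Casax Sector standard time.
The standard-time date in Casax Sector, April 1, 2033, falls between 27 March and 13 November, so daylight saving is in effect and Casax Sector is at UTC+11:30.
10:15 UTC + 11h30m = 21:45 Casax Sector.

21:45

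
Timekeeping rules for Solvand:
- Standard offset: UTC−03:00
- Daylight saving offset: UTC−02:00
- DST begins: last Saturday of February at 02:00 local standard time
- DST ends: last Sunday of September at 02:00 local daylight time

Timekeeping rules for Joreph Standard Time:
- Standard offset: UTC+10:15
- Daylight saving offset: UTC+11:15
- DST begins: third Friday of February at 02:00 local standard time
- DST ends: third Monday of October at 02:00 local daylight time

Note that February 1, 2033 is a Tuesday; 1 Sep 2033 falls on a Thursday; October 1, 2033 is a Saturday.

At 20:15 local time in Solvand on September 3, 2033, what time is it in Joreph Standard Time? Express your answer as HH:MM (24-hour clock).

1 February 2033 is a Tuesday, so Saturdays fall on 5, 12, 19, 26; the last is February 26.
1 September 2033 is a Thursday, so Sundays fall on 4, 11, 18, 25; the last is September 25.
September 3, 2033 falls between 26 February and 25 September, so daylight saving is in effect and Solvand is at UTC−02:00.
20:15 Solvand + 2h = 22:15 UTC.
1 February 2033 is a Tuesday, so the first Friday is February 4 and the third is February 18.
1 October 2033 is a Saturday, so the first Monday is October 3 and the third is October 17.
At the standard offset (UTC+10:15), 22:15 UTC + 10h15m = 08:30 Joreph Standard Time standard time (rolling into the next day, 4 September 2033).
The standard-time date in Joreph Standard Time, September 4, 2033, falls between 18 February and 17 October, so daylight saving is in effect and Joreph Standard Time is at UTC+11:15.
22:15 UTC + 11h15m = 09:30 Joreph Standard Time (rolling into the next day, 4 September 2033).

09:30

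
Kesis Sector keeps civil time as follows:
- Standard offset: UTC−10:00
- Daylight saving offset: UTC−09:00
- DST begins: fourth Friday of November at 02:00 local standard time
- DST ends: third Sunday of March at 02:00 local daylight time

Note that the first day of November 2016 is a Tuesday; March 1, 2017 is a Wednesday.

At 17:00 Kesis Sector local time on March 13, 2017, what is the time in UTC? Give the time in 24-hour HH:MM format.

02:00

1 November 2016 is a Tuesday, so the first Friday is November 4 and the fourth is November 25.
1 March 2017 is a Wednesday, so the first Sunday is March 5 and the third is March 19.
March 13, 2017 lies within the daylight-saving period (25 November 2016 – 19 March 2017), so Kesis Sector is on daylight time, UTC−09:00.
17:00 local + 9h = 02:00 UTC (rolling into the next day, 14 March 2017).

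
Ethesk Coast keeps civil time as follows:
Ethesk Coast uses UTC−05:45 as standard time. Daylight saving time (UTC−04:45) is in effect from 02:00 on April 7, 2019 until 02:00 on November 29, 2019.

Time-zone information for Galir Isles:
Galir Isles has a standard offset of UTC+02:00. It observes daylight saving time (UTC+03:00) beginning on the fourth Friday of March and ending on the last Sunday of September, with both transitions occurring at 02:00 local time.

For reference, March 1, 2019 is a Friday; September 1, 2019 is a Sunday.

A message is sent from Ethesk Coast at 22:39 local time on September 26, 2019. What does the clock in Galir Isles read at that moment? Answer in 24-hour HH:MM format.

06:24

Daylight saving runs 7 April – 29 November; September 26, 2019 is inside that window, so Ethesk Coast is at UTC−04:45.
22:39 Ethesk Coast + 4h45m = 03:24 UTC (rolling into the next day, 27 September 2019).
1 March 2019 is a Friday, so the first Friday is March 1 and the fourth is March 22.
1 September 2019 is a Sunday, so Sundays fall on 1, 8, 15, 22, 29; the last is September 29.
At the standard offset (UTC+02:00), 03:24 UTC + 2h = 05:24 Galir Isles standard time.
The standard-time date in Galir Isles, September 27, 2019, lies within the daylight-saving period (22 March – 29 September), so Galir Isles is on daylight time, UTC+03:00.
03:24 UTC + 3h = 06:24 Galir Isles.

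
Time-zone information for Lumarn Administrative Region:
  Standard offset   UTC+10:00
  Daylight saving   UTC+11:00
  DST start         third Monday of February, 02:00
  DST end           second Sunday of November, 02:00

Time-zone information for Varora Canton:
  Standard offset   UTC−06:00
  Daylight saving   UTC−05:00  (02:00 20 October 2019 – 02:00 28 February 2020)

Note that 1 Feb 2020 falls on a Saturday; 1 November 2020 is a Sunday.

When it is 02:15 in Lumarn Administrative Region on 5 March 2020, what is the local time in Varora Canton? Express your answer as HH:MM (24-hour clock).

09:15

1 February 2020 is a Saturday, so the first Monday is February 3 and the third is February 17.
1 November 2020 is a Sunday, so the first Sunday is November 1 and the second is November 8.
5 March 2020 falls between 17 February and 8 November, so daylight saving is in effect and Lumarn Administrative Region is at UTC+11:00.
02:15 Lumarn Administrative Region − 11h = 15:15 UTC (rolling into the previous day, 4 March 2020).
At the standard offset (UTC−06:00), 15:15 UTC − 6h = 09:15 Varora Canton standard time.
The standard-time date in Varora Canton, 4 March 2020, does not fall between 20 October 2019 and 28 February 2020, so daylight saving is not in effect and Varora Canton is at UTC−06:00.
15:15 UTC − 6h = 09:15 Varora Canton.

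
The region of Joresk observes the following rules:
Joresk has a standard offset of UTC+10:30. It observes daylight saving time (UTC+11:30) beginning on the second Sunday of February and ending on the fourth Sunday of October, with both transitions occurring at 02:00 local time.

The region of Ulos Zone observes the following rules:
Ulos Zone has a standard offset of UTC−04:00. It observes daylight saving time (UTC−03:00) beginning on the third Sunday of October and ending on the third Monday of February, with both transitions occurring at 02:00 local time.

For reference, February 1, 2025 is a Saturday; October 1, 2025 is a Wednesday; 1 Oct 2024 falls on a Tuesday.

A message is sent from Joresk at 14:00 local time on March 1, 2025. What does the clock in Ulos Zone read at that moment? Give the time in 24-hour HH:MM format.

1 February 2025 is a Saturday, so the first Sunday is February 2 and the second is February 9.
1 October 2025 is a Wednesday, so the first Sunday is October 5 and the fourth is October 26.
March 1, 2025 falls between 9 February and 26 October, so daylight saving is in effect and Joresk is at UTC+11:30.
14:00 Joresk − 11h30m = 02:30 UTC.
1 October 2024 is a Tuesday, so the first Sunday is October 6 and the third is October 20.
1 February 2025 is a Saturday, so the first Monday is February 3 and the third is February 17.
At the standard offset (UTC−04:00), 02:30 UTC − 4h = 22:30 Ulos Zone standard time (rolling into the previous day, 28 February 2025).
Daylight saving runs 20 October 2024 – 17 February 2025; the standard-time date in Ulos Zone, February 28, 2025, is outside that window, so Ulos Zone is on standard time at UTC−04:00.
02:30 UTC − 4h = 22:30 Ulos Zone (rolling into the previous day, 28 February 2025).

22:30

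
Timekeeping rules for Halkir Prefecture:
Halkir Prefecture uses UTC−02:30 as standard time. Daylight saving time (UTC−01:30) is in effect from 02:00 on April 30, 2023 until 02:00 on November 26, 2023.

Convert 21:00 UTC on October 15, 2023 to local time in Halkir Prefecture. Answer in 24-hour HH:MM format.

At the standard offset (UTC−02:30), 21:00 UTC − 2h30m = 18:30 Halkir Prefecture standard time.
Daylight saving runs 30 April – 26 November; the standard-time date in Halkir Prefecture, October 15, 2023, is inside that window, so Halkir Prefecture is at UTC−01:30.
21:00 UTC − 1h30m = 19:30 local.

19:30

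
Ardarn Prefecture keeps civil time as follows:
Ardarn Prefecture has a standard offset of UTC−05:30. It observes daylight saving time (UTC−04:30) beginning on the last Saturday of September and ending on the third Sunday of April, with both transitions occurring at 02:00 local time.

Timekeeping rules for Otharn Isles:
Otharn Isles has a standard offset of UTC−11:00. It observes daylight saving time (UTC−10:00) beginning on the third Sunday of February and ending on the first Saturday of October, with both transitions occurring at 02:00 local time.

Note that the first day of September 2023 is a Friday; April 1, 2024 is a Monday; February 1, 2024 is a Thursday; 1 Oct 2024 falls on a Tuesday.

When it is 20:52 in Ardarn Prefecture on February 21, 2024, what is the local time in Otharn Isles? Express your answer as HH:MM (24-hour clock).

15:22

1 September 2023 is a Friday, so Saturdays fall on 2, 9, 16, 23, 30; the last is September 30.
1 April 2024 is a Monday, so the first Sunday is April 7 and the third is April 21.
February 21, 2024 lies within the daylight-saving period (30 September 2023 – 21 April 2024), so Ardarn Prefecture is on daylight time, UTC−04:30.
20:52 Ardarn Prefecture + 4h30m = 01:22 UTC (rolling into the next day, 22 February 2024).
1 February 2024 is a Thursday, so the first Sunday is February 4 and the third is February 18.
1 October 2024 is a Tuesday, so the first Saturday is October 5.
At the standard offset (UTC−11:00), 01:22 UTC − 11h = 14:22 Otharn Isles standard time (rolling into the previous day, 21 February 2024).
The standard-time date in Otharn Isles, February 21, 2024, lies within the daylight-saving period (18 February – 5 October), so Otharn Isles is on daylight time, UTC−10:00.
01:22 UTC − 10h = 15:22 Otharn Isles (rolling into the previous day, 21 February 2024).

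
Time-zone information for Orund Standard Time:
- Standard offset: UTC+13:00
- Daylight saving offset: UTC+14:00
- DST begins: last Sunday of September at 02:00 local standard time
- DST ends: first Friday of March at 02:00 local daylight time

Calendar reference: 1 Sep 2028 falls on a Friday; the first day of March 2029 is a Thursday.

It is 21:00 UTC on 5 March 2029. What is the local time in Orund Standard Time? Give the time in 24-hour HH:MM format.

10:00

1 September 2028 is a Friday, so Sundays fall on 3, 10, 17, 24; the last is September 24.
1 March 2029 is a Thursday, so the first Friday is March 2.
At the standard offset (UTC+13:00), 21:00 UTC + 13h = 10:00 Orund Standard Time standard time (rolling into the next day, 6 March 2029).
The standard-time date in Orund Standard Time, 6 March 2029, is outside the daylight-saving period (24 September 2028 – 2 March 2029), so Orund Standard Time is on standard time, UTC+13:00.
21:00 UTC + 13h = 10:00 local (rolling into the next day, 6 March 2029).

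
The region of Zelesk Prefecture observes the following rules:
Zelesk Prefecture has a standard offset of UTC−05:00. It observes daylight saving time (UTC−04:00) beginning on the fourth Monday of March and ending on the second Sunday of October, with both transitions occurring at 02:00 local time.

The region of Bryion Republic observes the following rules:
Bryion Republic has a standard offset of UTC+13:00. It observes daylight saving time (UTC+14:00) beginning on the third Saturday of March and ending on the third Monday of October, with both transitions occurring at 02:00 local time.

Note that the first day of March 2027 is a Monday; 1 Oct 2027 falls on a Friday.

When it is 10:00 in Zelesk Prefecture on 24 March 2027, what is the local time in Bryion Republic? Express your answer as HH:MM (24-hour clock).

1 March 2027 is a Monday, so the first Monday is March 1 and the fourth is March 22.
1 October 2027 is a Friday, so the first Sunday is October 3 and the second is October 10.
24 March 2027 lies within the daylight-saving period (22 March – 10 October), so Zelesk Prefecture is on daylight time, UTC−04:00.
10:00 Zelesk Prefecture + 4h = 14:00 UTC.
1 March 2027 is a Monday, so the first Saturday is March 6 and the third is March 20.
1 October 2027 is a Friday, so the first Monday is October 4 and the third is October 18.
At the standard offset (UTC+13:00), 14:00 UTC + 13h = 03:00 Bryion Republic standard time (rolling into the next day, 25 March 2027).
Daylight saving runs 20 March – 18 October; the standard-time date in Bryion Republic, 25 March 2027, is inside that window, so Bryion Republic is at UTC+14:00.
14:00 UTC + 14h = 04:00 Bryion Republic (rolling into the next day, 25 March 2027).

04:00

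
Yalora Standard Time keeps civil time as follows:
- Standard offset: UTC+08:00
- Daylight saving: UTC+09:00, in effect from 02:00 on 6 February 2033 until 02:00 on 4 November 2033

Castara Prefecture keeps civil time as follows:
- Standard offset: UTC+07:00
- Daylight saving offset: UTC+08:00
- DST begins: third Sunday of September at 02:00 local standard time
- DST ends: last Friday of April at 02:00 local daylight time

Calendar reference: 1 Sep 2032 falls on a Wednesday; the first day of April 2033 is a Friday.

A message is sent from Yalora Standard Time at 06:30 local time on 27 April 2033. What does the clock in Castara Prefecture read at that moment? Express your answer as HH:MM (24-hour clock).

05:30

27 April 2033 lies within the daylight-saving period (6 February – 4 November), so Yalora Standard Time is on daylight time, UTC+09:00.
06:30 Yalora Standard Time − 9h = 21:30 UTC (rolling into the previous day, 26 April 2033).
1 September 2032 is a Wednesday, so the first Sunday is September 5 and the third is September 19.
1 April 2033 is a Friday, so Fridays fall on 1, 8, 15, 22, 29; the last is April 29.
At the standard offset (UTC+07:00), 21:30 UTC + 7h = 04:30 Castara Prefecture standard time (rolling into the next day, 27 April 2033).
Daylight saving runs 19 September 2032 – 29 April 2033; the standard-time date in Castara Prefecture, 27 April 2033, is inside that window, so Castara Prefecture is at UTC+08:00.
21:30 UTC + 8h = 05:30 Castara Prefecture (rolling into the next day, 27 April 2033).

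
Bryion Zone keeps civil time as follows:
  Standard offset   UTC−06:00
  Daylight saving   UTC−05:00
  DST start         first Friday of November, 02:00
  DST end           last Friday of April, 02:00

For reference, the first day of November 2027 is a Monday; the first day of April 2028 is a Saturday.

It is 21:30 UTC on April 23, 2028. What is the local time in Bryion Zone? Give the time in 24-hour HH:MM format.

1 November 2027 is a Monday, so the first Friday is November 5.
1 April 2028 is a Saturday, so Fridays fall on 7, 14, 21, 28; the last is April 28.
At the standard offset (UTC−06:00), 21:30 UTC − 6h = 15:30 Bryion Zone standard time.
The standard-time date in Bryion Zone, April 23, 2028, falls between 5 November 2027 and 28 April 2028, so daylight saving is in effect and Bryion Zone is at UTC−05:00.
21:30 UTC − 5h = 16:30 local.

16:30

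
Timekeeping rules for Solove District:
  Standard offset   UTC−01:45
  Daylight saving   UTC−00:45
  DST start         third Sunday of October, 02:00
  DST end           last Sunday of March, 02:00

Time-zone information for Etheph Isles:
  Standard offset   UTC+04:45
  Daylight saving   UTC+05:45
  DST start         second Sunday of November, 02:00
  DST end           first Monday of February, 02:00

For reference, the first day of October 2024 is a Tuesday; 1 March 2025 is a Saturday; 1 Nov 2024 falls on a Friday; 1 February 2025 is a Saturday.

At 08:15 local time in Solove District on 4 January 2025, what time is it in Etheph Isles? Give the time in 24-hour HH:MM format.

1 October 2024 is a Tuesday, so the first Sunday is October 6 and the third is October 20.
1 March 2025 is a Saturday, so Sundays fall on 2, 9, 16, 23, 30; the last is March 30.
4 January 2025 lies within the daylight-saving period (20 October 2024 – 30 March 2025), so Solove District is on daylight time, UTC−00:45.
08:15 Solove District + 0h45m = 09:00 UTC.
1 November 2024 is a Friday, so the first Sunday is November 3 and the second is November 10.
1 February 2025 is a Saturday, so the first Monday is February 3.
At the standard offset (UTC+04:45), 09:00 UTC + 4h45m = 13:45 Etheph Isles standard time.
The standard-time date in Etheph Isles, 4 January 2025, falls between 10 November 2024 and 3 February 2025, so daylight saving is in effect and Etheph Isles is at UTC+05:45.
09:00 UTC + 5h45m = 14:45 Etheph Isles.

14:45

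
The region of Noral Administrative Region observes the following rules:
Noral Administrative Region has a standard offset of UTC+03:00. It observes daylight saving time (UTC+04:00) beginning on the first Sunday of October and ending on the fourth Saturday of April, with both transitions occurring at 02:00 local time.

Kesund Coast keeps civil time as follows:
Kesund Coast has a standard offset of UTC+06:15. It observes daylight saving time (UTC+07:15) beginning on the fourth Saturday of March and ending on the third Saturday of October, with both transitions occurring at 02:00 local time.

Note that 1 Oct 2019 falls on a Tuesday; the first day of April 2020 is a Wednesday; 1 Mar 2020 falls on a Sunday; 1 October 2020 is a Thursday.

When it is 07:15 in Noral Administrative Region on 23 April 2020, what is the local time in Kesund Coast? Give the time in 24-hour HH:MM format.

1 October 2019 is a Tuesday, so the first Sunday is October 6.
1 April 2020 is a Wednesday, so the first Saturday is April 4 and the fourth is April 25.
Daylight saving runs 6 October 2019 – 25 April 2020; 23 April 2020 is inside that window, so Noral Administrative Region is at UTC+04:00.
07:15 Noral Administrative Region − 4h = 03:15 UTC.
1 March 2020 is a Sunday, so the first Saturday is March 7 and the fourth is March 28.
1 October 2020 is a Thursday, so the first Saturday is October 3 and the third is October 17.
At the standard offset (UTC+06:15), 03:15 UTC + 6h15m = 09:30 Kesund Coast standard time.
The standard-time date in Kesund Coast, 23 April 2020, lies within the daylight-saving period (28 March – 17 October), so Kesund Coast is on daylight time, UTC+07:15.
03:15 UTC + 7h15m = 10:30 Kesund Coast.

10:30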